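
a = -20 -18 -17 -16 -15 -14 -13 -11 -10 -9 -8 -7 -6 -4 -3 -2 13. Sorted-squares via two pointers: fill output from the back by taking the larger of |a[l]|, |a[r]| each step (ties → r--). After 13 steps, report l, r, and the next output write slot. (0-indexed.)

[0,16] |-20|>|13| out[16]=400 → l++
[1,16] |-18|>|13| out[15]=324 → l++
[2,16] |-17|>|13| out[14]=289 → l++
[3,16] |-16|>|13| out[13]=256 → l++
[4,16] |-15|>|13| out[12]=225 → l++
[5,16] |-14|>|13| out[11]=196 → l++
[6,16] |-13|<=|13| out[10]=169 → r--
[6,15] |-13|>|-2| out[9]=169 → l++
[7,15] |-11|>|-2| out[8]=121 → l++
[8,15] |-10|>|-2| out[7]=100 → l++
[9,15] |-9|>|-2| out[6]=81 → l++
[10,15] |-8|>|-2| out[5]=64 → l++
[11,15] |-7|>|-2| out[4]=49 → l++

l=12, r=15, next write slot=3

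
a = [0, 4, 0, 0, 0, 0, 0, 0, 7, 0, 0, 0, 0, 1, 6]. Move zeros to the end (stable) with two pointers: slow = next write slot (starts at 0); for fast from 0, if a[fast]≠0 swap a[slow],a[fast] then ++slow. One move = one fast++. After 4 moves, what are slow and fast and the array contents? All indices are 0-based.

slow=0 fast=0: a[fast]=0, fast++
slow=0 fast=1: a[fast]=4≠0 swap→a[0]=4, slow++,fast++
slow=1 fast=2: a[fast]=0, fast++
slow=1 fast=3: a[fast]=0, fast++

slow=1, fast=4, a=[4, 0, 0, 0, 0, 0, 0, 0, 7, 0, 0, 0, 0, 1, 6]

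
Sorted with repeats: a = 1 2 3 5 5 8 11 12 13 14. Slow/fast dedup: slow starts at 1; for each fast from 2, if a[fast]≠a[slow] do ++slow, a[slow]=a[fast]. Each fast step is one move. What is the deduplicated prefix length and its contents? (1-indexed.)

slow=1 fast=2: a[fast]=2≠a[slow]=1 write a[2]=2, slow++,fast++
slow=2 fast=3: a[fast]=3≠a[slow]=2 write a[3]=3, slow++,fast++
slow=3 fast=4: a[fast]=5≠a[slow]=3 write a[4]=5, slow++,fast++
slow=4 fast=5: a[fast]=5=a[slow] dup, fast++
slow=4 fast=6: a[fast]=8≠a[slow]=5 write a[5]=8, slow++,fast++
slow=5 fast=7: a[fast]=11≠a[slow]=8 write a[6]=11, slow++,fast++
slow=6 fast=8: a[fast]=12≠a[slow]=11 write a[7]=12, slow++,fast++
slow=7 fast=9: a[fast]=13≠a[slow]=12 write a[8]=13, slow++,fast++
slow=8 fast=10: a[fast]=14≠a[slow]=13 write a[9]=14, slow++,fast++

length 9; prefix = [1, 2, 3, 5, 8, 11, 12, 13, 14]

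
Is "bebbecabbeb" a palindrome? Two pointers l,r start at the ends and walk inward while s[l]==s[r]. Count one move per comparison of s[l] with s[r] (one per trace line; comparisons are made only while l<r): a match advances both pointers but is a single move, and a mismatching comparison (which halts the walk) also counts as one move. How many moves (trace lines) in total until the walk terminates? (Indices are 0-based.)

[0,10] 'b'=='b' → l++,r--
[1,9] 'e'=='e' → l++,r--
[2,8] 'b'=='b' → l++,r--
[3,7] 'b'=='b' → l++,r--
[4,6] 'e'!='a' → stop

5 moves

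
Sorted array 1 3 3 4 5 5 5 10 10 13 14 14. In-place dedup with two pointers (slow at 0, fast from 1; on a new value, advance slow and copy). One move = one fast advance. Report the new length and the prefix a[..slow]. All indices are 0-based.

length 7; prefix = [1, 3, 4, 5, 10, 13, 14]

(s=0,f=1) a[fast]=3≠a[slow]=1 write a[1]=3 → slow++,fast++
(s=1,f=2) a[fast]=3=a[slow] dup → fast++
(s=1,f=3) a[fast]=4≠a[slow]=3 write a[2]=4 → slow++,fast++
(s=2,f=4) a[fast]=5≠a[slow]=4 write a[3]=5 → slow++,fast++
(s=3,f=5) a[fast]=5=a[slow] dup → fast++
(s=3,f=6) a[fast]=5=a[slow] dup → fast++
(s=3,f=7) a[fast]=10≠a[slow]=5 write a[4]=10 → slow++,fast++
(s=4,f=8) a[fast]=10=a[slow] dup → fast++
(s=4,f=9) a[fast]=13≠a[slow]=10 write a[5]=13 → slow++,fast++
(s=5,f=10) a[fast]=14≠a[slow]=13 write a[6]=14 → slow++,fast++
(s=6,f=11) a[fast]=14=a[slow] dup → fast++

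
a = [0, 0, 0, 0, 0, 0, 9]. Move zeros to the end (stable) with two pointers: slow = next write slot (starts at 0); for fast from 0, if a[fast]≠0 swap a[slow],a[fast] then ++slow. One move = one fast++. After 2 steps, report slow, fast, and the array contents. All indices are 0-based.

(s=0,f=0) a[fast]=0 → fast++
(s=0,f=1) a[fast]=0 → fast++

slow=0, fast=2, a=[0, 0, 0, 0, 0, 0, 9]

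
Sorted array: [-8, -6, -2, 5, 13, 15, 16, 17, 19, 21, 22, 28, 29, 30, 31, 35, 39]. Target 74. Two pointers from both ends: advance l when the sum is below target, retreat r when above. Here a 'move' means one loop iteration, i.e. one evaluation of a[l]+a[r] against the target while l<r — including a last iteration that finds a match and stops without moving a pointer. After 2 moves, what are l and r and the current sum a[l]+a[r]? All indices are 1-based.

l=3, r=17, sum=37

l=1 r=17: -8+39=31 <74, l++
l=2 r=17: -6+39=33 <74, l++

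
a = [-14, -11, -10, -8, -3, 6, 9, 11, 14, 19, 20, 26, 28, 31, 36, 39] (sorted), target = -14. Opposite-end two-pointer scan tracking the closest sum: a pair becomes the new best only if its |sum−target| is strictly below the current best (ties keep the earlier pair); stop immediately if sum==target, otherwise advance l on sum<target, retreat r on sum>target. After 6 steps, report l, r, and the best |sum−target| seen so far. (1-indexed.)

l=1, r=10, best |Δ|=20

l=1 r=16: -14+39=25 d=39 *, r--
l=1 r=15: -14+36=22 d=36 *, r--
l=1 r=14: -14+31=17 d=31 *, r--
l=1 r=13: -14+28=14 d=28 *, r--
l=1 r=12: -14+26=12 d=26 *, r--
l=1 r=11: -14+20=6 d=20 *, r--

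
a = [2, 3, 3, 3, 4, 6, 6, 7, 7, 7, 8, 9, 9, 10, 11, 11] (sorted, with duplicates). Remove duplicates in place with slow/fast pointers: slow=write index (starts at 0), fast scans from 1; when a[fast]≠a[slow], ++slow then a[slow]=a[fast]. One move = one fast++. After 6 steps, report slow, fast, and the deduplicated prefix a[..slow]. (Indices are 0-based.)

(s=0,f=1) a[fast]=3≠a[slow]=2 write a[1]=3 → slow++,fast++
(s=1,f=2) a[fast]=3=a[slow] dup → fast++
(s=1,f=3) a[fast]=3=a[slow] dup → fast++
(s=1,f=4) a[fast]=4≠a[slow]=3 write a[2]=4 → slow++,fast++
(s=2,f=5) a[fast]=6≠a[slow]=4 write a[3]=6 → slow++,fast++
(s=3,f=6) a[fast]=6=a[slow] dup → fast++

slow=3, fast=7, prefix=[2, 3, 4, 6]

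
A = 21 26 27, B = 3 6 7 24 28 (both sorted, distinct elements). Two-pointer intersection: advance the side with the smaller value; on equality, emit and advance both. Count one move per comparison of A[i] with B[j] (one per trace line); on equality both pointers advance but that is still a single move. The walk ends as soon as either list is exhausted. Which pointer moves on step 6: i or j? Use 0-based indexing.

[i=0,j=0] 21>3 → j++
[i=0,j=1] 21>6 → j++
[i=0,j=2] 21>7 → j++
[i=0,j=3] 21<24 → i++
[i=1,j=3] 26>24 → j++
[i=1,j=4] 26<28 → i++

i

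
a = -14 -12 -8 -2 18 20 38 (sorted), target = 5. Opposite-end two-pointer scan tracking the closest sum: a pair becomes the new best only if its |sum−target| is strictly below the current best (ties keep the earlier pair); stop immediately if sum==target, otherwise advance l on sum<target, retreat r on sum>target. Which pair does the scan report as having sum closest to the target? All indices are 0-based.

pair (-14, 20) with sum 6 (|Δ|=1)

[0,6] -14+38=24 d=19 * → r--
[0,5] -14+20=6 d=1 * → r--
[0,4] -14+18=4 d=1 → l++
[1,4] -12+18=6 d=1 → r--
[1,3] -12+-2=-14 d=19 → l++
[2,3] -8+-2=-10 d=15 → l++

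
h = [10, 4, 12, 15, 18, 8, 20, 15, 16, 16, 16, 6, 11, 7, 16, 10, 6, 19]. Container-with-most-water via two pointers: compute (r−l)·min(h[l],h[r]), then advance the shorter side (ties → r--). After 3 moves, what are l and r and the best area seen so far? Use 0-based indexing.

[0,17] min(10,19)*17=170 best=170 * → l++
[1,17] min(4,19)*16=64 best=170 → l++
[2,17] min(12,19)*15=180 best=180 * → l++

l=3, r=17, best area=180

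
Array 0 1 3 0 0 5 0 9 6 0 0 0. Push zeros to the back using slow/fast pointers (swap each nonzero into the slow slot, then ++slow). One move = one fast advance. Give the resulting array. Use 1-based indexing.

[1, 3, 5, 9, 6, 0, 0, 0, 0, 0, 0, 0]

(s=1,f=1) a[fast]=0 → fast++
(s=1,f=2) a[fast]=1≠0 swap→a[1]=1 → slow++,fast++
(s=2,f=3) a[fast]=3≠0 swap→a[2]=3 → slow++,fast++
(s=3,f=4) a[fast]=0 → fast++
(s=3,f=5) a[fast]=0 → fast++
(s=3,f=6) a[fast]=5≠0 swap→a[3]=5 → slow++,fast++
(s=4,f=7) a[fast]=0 → fast++
(s=4,f=8) a[fast]=9≠0 swap→a[4]=9 → slow++,fast++
(s=5,f=9) a[fast]=6≠0 swap→a[5]=6 → slow++,fast++
(s=6,f=10) a[fast]=0 → fast++
(s=6,f=11) a[fast]=0 → fast++
(s=6,f=12) a[fast]=0 → fast++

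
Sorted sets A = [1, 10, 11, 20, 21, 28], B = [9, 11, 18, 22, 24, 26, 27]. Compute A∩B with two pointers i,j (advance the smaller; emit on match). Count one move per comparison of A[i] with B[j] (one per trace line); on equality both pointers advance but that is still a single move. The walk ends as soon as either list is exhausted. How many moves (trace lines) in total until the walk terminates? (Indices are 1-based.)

[i=1,j=1] 1<9 → i++
[i=2,j=1] 10>9 → j++
[i=2,j=2] 10<11 → i++
[i=3,j=2] 11==11 emit → i++,j++
[i=4,j=3] 20>18 → j++
[i=4,j=4] 20<22 → i++
[i=5,j=4] 21<22 → i++
[i=6,j=4] 28>22 → j++
[i=6,j=5] 28>24 → j++
[i=6,j=6] 28>26 → j++
[i=6,j=7] 28>27 → j++

11 moves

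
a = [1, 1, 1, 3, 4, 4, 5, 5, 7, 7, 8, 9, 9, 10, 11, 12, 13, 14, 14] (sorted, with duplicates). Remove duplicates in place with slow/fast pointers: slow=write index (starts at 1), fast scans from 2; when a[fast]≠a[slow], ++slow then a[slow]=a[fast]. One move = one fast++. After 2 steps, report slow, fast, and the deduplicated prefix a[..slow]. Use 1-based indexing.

slow=1, fast=4, prefix=[1]

(s=1,f=2) a[fast]=1=a[slow] dup → fast++
(s=1,f=3) a[fast]=1=a[slow] dup → fast++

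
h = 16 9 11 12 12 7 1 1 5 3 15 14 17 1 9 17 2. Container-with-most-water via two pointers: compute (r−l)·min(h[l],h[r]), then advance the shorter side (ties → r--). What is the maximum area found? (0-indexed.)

l=0 r=16: min(16,2)*16=32 best=32 *, r--
l=0 r=15: min(16,17)*15=240 best=240 *, l++
l=1 r=15: min(9,17)*14=126 best=240, l++
l=2 r=15: min(11,17)*13=143 best=240, l++
l=3 r=15: min(12,17)*12=144 best=240, l++
l=4 r=15: min(12,17)*11=132 best=240, l++
l=5 r=15: min(7,17)*10=70 best=240, l++
l=6 r=15: min(1,17)*9=9 best=240, l++
l=7 r=15: min(1,17)*8=8 best=240, l++
l=8 r=15: min(5,17)*7=35 best=240, l++
l=9 r=15: min(3,17)*6=18 best=240, l++
l=10 r=15: min(15,17)*5=75 best=240, l++
l=11 r=15: min(14,17)*4=56 best=240, l++
l=12 r=15: min(17,17)*3=51 best=240, r--
l=12 r=14: min(17,9)*2=18 best=240, r--
l=12 r=13: min(17,1)*1=1 best=240, r--

max area = 240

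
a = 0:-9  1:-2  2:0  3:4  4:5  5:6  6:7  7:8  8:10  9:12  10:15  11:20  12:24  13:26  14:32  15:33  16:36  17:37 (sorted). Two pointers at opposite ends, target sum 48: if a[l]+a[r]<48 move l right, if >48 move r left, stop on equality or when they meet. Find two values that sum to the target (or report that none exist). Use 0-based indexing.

[0,17] -9+37=28 <48 → l++
[1,17] -2+37=35 <48 → l++
[2,17] 0+37=37 <48 → l++
[3,17] 4+37=41 <48 → l++
[4,17] 5+37=42 <48 → l++
[5,17] 6+37=43 <48 → l++
[6,17] 7+37=44 <48 → l++
[7,17] 8+37=45 <48 → l++
[8,17] 10+37=47 <48 → l++
[9,17] 12+37=49 >48 → r--
[9,16] 12+36=48 → found

(12, 36)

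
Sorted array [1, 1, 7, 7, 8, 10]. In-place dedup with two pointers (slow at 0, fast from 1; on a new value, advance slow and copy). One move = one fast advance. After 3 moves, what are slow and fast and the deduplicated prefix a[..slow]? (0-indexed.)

slow=1, fast=4, prefix=[1, 7]

(s=0,f=1) a[fast]=1=a[slow] dup → fast++
(s=0,f=2) a[fast]=7≠a[slow]=1 write a[1]=7 → slow++,fast++
(s=1,f=3) a[fast]=7=a[slow] dup → fast++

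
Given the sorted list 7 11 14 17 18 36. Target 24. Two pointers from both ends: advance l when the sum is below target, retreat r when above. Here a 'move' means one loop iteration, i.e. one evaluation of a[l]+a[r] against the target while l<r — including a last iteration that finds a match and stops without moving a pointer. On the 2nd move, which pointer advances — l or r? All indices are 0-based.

r

l=0 r=5: 7+36=43 >24, r--
l=0 r=4: 7+18=25 >24, r--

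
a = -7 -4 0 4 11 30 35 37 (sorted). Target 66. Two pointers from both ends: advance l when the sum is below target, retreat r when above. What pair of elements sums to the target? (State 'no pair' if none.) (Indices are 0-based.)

[0,7] -7+37=30 <66 → l++
[1,7] -4+37=33 <66 → l++
[2,7] 0+37=37 <66 → l++
[3,7] 4+37=41 <66 → l++
[4,7] 11+37=48 <66 → l++
[5,7] 30+37=67 >66 → r--
[5,6] 30+35=65 <66 → l++

no pair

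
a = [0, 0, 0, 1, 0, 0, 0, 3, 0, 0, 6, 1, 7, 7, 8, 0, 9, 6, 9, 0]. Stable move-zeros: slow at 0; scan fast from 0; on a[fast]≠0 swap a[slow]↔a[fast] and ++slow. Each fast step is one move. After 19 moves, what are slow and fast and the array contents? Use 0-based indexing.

slow=10, fast=19, a=[1, 3, 6, 1, 7, 7, 8, 9, 6, 9, 0, 0, 0, 0, 0, 0, 0, 0, 0, 0]

slow=0 fast=0: a[fast]=0, fast++
slow=0 fast=1: a[fast]=0, fast++
slow=0 fast=2: a[fast]=0, fast++
slow=0 fast=3: a[fast]=1≠0 swap→a[0]=1, slow++,fast++
slow=1 fast=4: a[fast]=0, fast++
slow=1 fast=5: a[fast]=0, fast++
slow=1 fast=6: a[fast]=0, fast++
slow=1 fast=7: a[fast]=3≠0 swap→a[1]=3, slow++,fast++
slow=2 fast=8: a[fast]=0, fast++
slow=2 fast=9: a[fast]=0, fast++
slow=2 fast=10: a[fast]=6≠0 swap→a[2]=6, slow++,fast++
slow=3 fast=11: a[fast]=1≠0 swap→a[3]=1, slow++,fast++
slow=4 fast=12: a[fast]=7≠0 swap→a[4]=7, slow++,fast++
slow=5 fast=13: a[fast]=7≠0 swap→a[5]=7, slow++,fast++
slow=6 fast=14: a[fast]=8≠0 swap→a[6]=8, slow++,fast++
slow=7 fast=15: a[fast]=0, fast++
slow=7 fast=16: a[fast]=9≠0 swap→a[7]=9, slow++,fast++
slow=8 fast=17: a[fast]=6≠0 swap→a[8]=6, slow++,fast++
slow=9 fast=18: a[fast]=9≠0 swap→a[9]=9, slow++,fast++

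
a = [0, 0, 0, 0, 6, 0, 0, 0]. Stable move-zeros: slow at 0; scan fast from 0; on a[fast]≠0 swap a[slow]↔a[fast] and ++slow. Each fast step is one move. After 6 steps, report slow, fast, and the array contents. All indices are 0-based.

slow=1, fast=6, a=[6, 0, 0, 0, 0, 0, 0, 0]

slow=0 fast=0: a[fast]=0, fast++
slow=0 fast=1: a[fast]=0, fast++
slow=0 fast=2: a[fast]=0, fast++
slow=0 fast=3: a[fast]=0, fast++
slow=0 fast=4: a[fast]=6≠0 swap→a[0]=6, slow++,fast++
slow=1 fast=5: a[fast]=0, fast++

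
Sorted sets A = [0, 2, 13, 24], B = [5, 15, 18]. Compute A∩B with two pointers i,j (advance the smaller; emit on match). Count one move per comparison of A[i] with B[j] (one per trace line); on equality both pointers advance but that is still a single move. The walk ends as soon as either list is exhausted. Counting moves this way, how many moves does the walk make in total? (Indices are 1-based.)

[i=1,j=1] 0<5 → i++
[i=2,j=1] 2<5 → i++
[i=3,j=1] 13>5 → j++
[i=3,j=2] 13<15 → i++
[i=4,j=2] 24>15 → j++
[i=4,j=3] 24>18 → j++

6 moves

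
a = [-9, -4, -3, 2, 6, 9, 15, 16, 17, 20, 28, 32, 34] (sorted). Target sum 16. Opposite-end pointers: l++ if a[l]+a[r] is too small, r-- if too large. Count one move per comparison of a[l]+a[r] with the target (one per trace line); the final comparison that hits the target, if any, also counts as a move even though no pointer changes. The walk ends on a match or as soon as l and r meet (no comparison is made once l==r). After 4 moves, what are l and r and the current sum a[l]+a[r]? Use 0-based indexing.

[0,12] -9+34=25 >16 → r--
[0,11] -9+32=23 >16 → r--
[0,10] -9+28=19 >16 → r--
[0,9] -9+20=11 <16 → l++

l=1, r=9, sum=16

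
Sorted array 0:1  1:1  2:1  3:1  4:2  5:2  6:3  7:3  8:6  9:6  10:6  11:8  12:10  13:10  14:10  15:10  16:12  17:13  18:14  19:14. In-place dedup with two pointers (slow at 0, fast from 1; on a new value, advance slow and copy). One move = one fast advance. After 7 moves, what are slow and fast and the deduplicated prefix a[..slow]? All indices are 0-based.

slow=2, fast=8, prefix=[1, 2, 3]

slow=0 fast=1: a[fast]=1=a[slow] dup, fast++
slow=0 fast=2: a[fast]=1=a[slow] dup, fast++
slow=0 fast=3: a[fast]=1=a[slow] dup, fast++
slow=0 fast=4: a[fast]=2≠a[slow]=1 write a[1]=2, slow++,fast++
slow=1 fast=5: a[fast]=2=a[slow] dup, fast++
slow=1 fast=6: a[fast]=3≠a[slow]=2 write a[2]=3, slow++,fast++
slow=2 fast=7: a[fast]=3=a[slow] dup, fast++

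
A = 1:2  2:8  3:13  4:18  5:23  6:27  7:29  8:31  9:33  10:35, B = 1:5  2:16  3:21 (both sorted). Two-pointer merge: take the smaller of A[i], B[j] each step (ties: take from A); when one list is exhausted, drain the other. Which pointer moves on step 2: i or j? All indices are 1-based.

j

i=1 j=1: A[i]=2<=B[j]=5 take 2, i++
i=2 j=1: A[i]=8>B[j]=5 take 5, j++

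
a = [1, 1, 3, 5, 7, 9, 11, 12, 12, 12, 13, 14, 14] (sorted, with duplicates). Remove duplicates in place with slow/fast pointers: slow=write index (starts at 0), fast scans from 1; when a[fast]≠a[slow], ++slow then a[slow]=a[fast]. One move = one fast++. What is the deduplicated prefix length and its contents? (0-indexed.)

slow=0 fast=1: a[fast]=1=a[slow] dup, fast++
slow=0 fast=2: a[fast]=3≠a[slow]=1 write a[1]=3, slow++,fast++
slow=1 fast=3: a[fast]=5≠a[slow]=3 write a[2]=5, slow++,fast++
slow=2 fast=4: a[fast]=7≠a[slow]=5 write a[3]=7, slow++,fast++
slow=3 fast=5: a[fast]=9≠a[slow]=7 write a[4]=9, slow++,fast++
slow=4 fast=6: a[fast]=11≠a[slow]=9 write a[5]=11, slow++,fast++
slow=5 fast=7: a[fast]=12≠a[slow]=11 write a[6]=12, slow++,fast++
slow=6 fast=8: a[fast]=12=a[slow] dup, fast++
slow=6 fast=9: a[fast]=12=a[slow] dup, fast++
slow=6 fast=10: a[fast]=13≠a[slow]=12 write a[7]=13, slow++,fast++
slow=7 fast=11: a[fast]=14≠a[slow]=13 write a[8]=14, slow++,fast++
slow=8 fast=12: a[fast]=14=a[slow] dup, fast++

length 9; prefix = [1, 3, 5, 7, 9, 11, 12, 13, 14]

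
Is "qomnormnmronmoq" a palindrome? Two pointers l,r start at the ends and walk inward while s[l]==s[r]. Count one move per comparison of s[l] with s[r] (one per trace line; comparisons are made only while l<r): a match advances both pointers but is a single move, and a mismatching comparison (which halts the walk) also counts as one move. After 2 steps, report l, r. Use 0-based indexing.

l=2, r=12

l=0 r=14: 'q'=='q', l++,r--
l=1 r=13: 'o'=='o', l++,r--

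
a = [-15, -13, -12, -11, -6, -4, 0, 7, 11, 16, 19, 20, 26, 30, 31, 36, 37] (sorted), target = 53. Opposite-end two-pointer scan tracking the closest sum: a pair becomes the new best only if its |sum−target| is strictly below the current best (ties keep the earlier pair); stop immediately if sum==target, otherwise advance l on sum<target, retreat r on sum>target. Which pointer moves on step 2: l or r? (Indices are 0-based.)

l

l=0 r=16: -15+37=22 d=31 *, l++
l=1 r=16: -13+37=24 d=29 *, l++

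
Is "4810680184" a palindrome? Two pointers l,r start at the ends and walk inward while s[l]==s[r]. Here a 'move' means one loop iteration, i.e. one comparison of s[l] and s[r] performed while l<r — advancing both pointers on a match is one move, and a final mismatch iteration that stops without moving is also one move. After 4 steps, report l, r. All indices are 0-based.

l=4, r=5

l=0 r=9: '4'=='4', l++,r--
l=1 r=8: '8'=='8', l++,r--
l=2 r=7: '1'=='1', l++,r--
l=3 r=6: '0'=='0', l++,r--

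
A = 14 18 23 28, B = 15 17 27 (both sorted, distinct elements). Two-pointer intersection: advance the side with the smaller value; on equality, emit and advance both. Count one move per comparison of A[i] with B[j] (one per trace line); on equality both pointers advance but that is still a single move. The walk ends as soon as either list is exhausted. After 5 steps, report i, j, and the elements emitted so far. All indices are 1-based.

i=4, j=3, emitted=[]

i=1 j=1: 14<15, i++
i=2 j=1: 18>15, j++
i=2 j=2: 18>17, j++
i=2 j=3: 18<27, i++
i=3 j=3: 23<27, i++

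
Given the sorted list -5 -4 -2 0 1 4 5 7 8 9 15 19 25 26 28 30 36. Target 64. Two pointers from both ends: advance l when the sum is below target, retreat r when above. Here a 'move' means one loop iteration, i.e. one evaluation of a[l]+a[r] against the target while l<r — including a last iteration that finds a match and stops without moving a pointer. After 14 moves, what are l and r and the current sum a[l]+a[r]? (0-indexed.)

l=14, r=16, sum=64

[0,16] -5+36=31 <64 → l++
[1,16] -4+36=32 <64 → l++
[2,16] -2+36=34 <64 → l++
[3,16] 0+36=36 <64 → l++
[4,16] 1+36=37 <64 → l++
[5,16] 4+36=40 <64 → l++
[6,16] 5+36=41 <64 → l++
[7,16] 7+36=43 <64 → l++
[8,16] 8+36=44 <64 → l++
[9,16] 9+36=45 <64 → l++
[10,16] 15+36=51 <64 → l++
[11,16] 19+36=55 <64 → l++
[12,16] 25+36=61 <64 → l++
[13,16] 26+36=62 <64 → l++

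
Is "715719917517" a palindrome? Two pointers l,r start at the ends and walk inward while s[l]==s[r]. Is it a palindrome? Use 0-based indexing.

palindrome

l=0 r=11: '7'=='7', l++,r--
l=1 r=10: '1'=='1', l++,r--
l=2 r=9: '5'=='5', l++,r--
l=3 r=8: '7'=='7', l++,r--
l=4 r=7: '1'=='1', l++,r--
l=5 r=6: '9'=='9', l++,r--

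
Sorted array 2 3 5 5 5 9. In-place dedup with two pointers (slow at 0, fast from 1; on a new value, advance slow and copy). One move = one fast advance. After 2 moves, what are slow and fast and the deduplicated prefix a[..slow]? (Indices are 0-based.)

slow=2, fast=3, prefix=[2, 3, 5]

(s=0,f=1) a[fast]=3≠a[slow]=2 write a[1]=3 → slow++,fast++
(s=1,f=2) a[fast]=5≠a[slow]=3 write a[2]=5 → slow++,fast++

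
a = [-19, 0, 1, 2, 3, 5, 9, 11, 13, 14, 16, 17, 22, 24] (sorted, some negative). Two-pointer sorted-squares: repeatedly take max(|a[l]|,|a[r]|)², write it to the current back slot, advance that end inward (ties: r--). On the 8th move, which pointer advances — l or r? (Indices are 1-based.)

l=1 r=14: |-19|<=|24| out[14]=576, r--
l=1 r=13: |-19|<=|22| out[13]=484, r--
l=1 r=12: |-19|>|17| out[12]=361, l++
l=2 r=12: |0|<=|17| out[11]=289, r--
l=2 r=11: |0|<=|16| out[10]=256, r--
l=2 r=10: |0|<=|14| out[9]=196, r--
l=2 r=9: |0|<=|13| out[8]=169, r--
l=2 r=8: |0|<=|11| out[7]=121, r--

r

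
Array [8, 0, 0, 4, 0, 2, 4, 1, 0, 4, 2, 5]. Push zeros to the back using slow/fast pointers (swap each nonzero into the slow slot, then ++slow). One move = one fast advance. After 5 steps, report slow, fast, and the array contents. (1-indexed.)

slow=3, fast=6, a=[8, 4, 0, 0, 0, 2, 4, 1, 0, 4, 2, 5]

slow=1 fast=1: a[fast]=8≠0 swap→a[1]=8, slow++,fast++
slow=2 fast=2: a[fast]=0, fast++
slow=2 fast=3: a[fast]=0, fast++
slow=2 fast=4: a[fast]=4≠0 swap→a[2]=4, slow++,fast++
slow=3 fast=5: a[fast]=0, fast++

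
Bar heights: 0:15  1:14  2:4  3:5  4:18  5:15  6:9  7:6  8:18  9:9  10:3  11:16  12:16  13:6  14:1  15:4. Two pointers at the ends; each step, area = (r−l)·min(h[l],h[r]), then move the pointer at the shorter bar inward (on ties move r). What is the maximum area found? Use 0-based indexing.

max area = 180

l=0 r=15: min(15,4)*15=60 best=60 *, r--
l=0 r=14: min(15,1)*14=14 best=60, r--
l=0 r=13: min(15,6)*13=78 best=78 *, r--
l=0 r=12: min(15,16)*12=180 best=180 *, l++
l=1 r=12: min(14,16)*11=154 best=180, l++
l=2 r=12: min(4,16)*10=40 best=180, l++
l=3 r=12: min(5,16)*9=45 best=180, l++
l=4 r=12: min(18,16)*8=128 best=180, r--
l=4 r=11: min(18,16)*7=112 best=180, r--
l=4 r=10: min(18,3)*6=18 best=180, r--
l=4 r=9: min(18,9)*5=45 best=180, r--
l=4 r=8: min(18,18)*4=72 best=180, r--
l=4 r=7: min(18,6)*3=18 best=180, r--
l=4 r=6: min(18,9)*2=18 best=180, r--
l=4 r=5: min(18,15)*1=15 best=180, r--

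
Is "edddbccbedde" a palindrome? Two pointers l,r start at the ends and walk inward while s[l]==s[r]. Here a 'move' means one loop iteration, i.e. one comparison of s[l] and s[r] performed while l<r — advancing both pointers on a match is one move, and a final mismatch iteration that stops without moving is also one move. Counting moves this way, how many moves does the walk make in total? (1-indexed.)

l=1 r=12: 'e'=='e', l++,r--
l=2 r=11: 'd'=='d', l++,r--
l=3 r=10: 'd'=='d', l++,r--
l=4 r=9: 'd'!='e', stop

4 moves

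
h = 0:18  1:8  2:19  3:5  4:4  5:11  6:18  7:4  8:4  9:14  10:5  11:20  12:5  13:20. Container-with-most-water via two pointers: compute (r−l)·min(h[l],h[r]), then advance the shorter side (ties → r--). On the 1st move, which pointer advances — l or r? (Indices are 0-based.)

l

[0,13] min(18,20)*13=234 best=234 * → l++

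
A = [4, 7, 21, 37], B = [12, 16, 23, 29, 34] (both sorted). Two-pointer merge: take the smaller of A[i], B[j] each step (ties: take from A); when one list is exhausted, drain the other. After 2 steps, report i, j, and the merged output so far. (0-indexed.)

[i=0,j=0] A[i]=4<=B[j]=12 take 4 → i++
[i=1,j=0] A[i]=7<=B[j]=12 take 7 → i++

i=2, j=0, merged so far=[4, 7]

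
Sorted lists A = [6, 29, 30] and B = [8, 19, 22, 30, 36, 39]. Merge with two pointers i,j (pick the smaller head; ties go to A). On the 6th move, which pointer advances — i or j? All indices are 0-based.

[i=0,j=0] A[i]=6<=B[j]=8 take 6 → i++
[i=1,j=0] A[i]=29>B[j]=8 take 8 → j++
[i=1,j=1] A[i]=29>B[j]=19 take 19 → j++
[i=1,j=2] A[i]=29>B[j]=22 take 22 → j++
[i=1,j=3] A[i]=29<=B[j]=30 take 29 → i++
[i=2,j=3] A[i]=30<=B[j]=30 take 30 → i++

i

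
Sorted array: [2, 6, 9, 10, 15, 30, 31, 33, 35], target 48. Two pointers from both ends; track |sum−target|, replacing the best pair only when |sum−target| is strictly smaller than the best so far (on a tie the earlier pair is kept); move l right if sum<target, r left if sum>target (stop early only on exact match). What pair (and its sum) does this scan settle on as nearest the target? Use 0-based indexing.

pair (15, 33) with sum 48 (|Δ|=0)

l=0 r=8: 2+35=37 d=11 *, l++
l=1 r=8: 6+35=41 d=7 *, l++
l=2 r=8: 9+35=44 d=4 *, l++
l=3 r=8: 10+35=45 d=3 *, l++
l=4 r=8: 15+35=50 d=2 *, r--
l=4 r=7: 15+33=48 d=0 *, stop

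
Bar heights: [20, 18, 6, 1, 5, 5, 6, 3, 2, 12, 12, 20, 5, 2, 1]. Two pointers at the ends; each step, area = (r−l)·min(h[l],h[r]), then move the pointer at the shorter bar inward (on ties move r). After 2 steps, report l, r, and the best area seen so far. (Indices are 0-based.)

l=0, r=12, best area=26

l=0 r=14: min(20,1)*14=14 best=14 *, r--
l=0 r=13: min(20,2)*13=26 best=26 *, r--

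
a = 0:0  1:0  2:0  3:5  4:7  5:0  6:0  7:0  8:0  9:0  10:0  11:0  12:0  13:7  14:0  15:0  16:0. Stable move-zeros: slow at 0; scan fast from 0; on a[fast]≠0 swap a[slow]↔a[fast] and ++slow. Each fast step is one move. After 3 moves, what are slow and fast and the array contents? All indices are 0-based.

slow=0 fast=0: a[fast]=0, fast++
slow=0 fast=1: a[fast]=0, fast++
slow=0 fast=2: a[fast]=0, fast++

slow=0, fast=3, a=[0, 0, 0, 5, 7, 0, 0, 0, 0, 0, 0, 0, 0, 7, 0, 0, 0]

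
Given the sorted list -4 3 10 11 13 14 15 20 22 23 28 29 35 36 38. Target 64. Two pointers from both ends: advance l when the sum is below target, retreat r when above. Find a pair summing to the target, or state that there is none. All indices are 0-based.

[0,14] -4+38=34 <64 → l++
[1,14] 3+38=41 <64 → l++
[2,14] 10+38=48 <64 → l++
[3,14] 11+38=49 <64 → l++
[4,14] 13+38=51 <64 → l++
[5,14] 14+38=52 <64 → l++
[6,14] 15+38=53 <64 → l++
[7,14] 20+38=58 <64 → l++
[8,14] 22+38=60 <64 → l++
[9,14] 23+38=61 <64 → l++
[10,14] 28+38=66 >64 → r--
[10,13] 28+36=64 → found

(28, 36)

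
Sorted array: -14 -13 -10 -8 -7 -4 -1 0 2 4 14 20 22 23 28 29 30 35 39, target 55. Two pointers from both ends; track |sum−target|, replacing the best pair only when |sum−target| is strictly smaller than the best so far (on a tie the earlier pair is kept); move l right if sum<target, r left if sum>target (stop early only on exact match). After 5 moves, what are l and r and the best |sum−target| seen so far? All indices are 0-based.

l=5, r=18, best |Δ|=23

l=0 r=18: -14+39=25 d=30 *, l++
l=1 r=18: -13+39=26 d=29 *, l++
l=2 r=18: -10+39=29 d=26 *, l++
l=3 r=18: -8+39=31 d=24 *, l++
l=4 r=18: -7+39=32 d=23 *, l++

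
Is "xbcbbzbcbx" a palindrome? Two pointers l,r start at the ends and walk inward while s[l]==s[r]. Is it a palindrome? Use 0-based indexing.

l=0 r=9: 'x'=='x', l++,r--
l=1 r=8: 'b'=='b', l++,r--
l=2 r=7: 'c'=='c', l++,r--
l=3 r=6: 'b'=='b', l++,r--
l=4 r=5: 'b'!='z', stop

not a palindrome (mismatch at 4,5)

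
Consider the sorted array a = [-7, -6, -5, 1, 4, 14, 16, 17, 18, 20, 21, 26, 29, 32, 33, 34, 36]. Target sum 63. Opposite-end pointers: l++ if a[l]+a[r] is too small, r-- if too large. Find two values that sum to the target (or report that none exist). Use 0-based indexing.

l=0 r=16: -7+36=29 <63, l++
l=1 r=16: -6+36=30 <63, l++
l=2 r=16: -5+36=31 <63, l++
l=3 r=16: 1+36=37 <63, l++
l=4 r=16: 4+36=40 <63, l++
l=5 r=16: 14+36=50 <63, l++
l=6 r=16: 16+36=52 <63, l++
l=7 r=16: 17+36=53 <63, l++
l=8 r=16: 18+36=54 <63, l++
l=9 r=16: 20+36=56 <63, l++
l=10 r=16: 21+36=57 <63, l++
l=11 r=16: 26+36=62 <63, l++
l=12 r=16: 29+36=65 >63, r--
l=12 r=15: 29+34=63, found

(29, 34)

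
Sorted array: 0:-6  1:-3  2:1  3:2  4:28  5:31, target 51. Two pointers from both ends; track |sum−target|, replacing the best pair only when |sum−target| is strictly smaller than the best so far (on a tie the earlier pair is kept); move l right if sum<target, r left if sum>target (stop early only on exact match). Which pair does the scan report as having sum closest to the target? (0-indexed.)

[0,5] -6+31=25 d=26 * → l++
[1,5] -3+31=28 d=23 * → l++
[2,5] 1+31=32 d=19 * → l++
[3,5] 2+31=33 d=18 * → l++
[4,5] 28+31=59 d=8 * → r--

pair (28, 31) with sum 59 (|Δ|=8)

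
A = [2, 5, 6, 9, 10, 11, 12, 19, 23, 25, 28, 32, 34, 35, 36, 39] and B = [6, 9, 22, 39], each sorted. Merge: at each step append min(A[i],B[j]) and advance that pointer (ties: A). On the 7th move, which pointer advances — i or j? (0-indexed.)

[i=0,j=0] A[i]=2<=B[j]=6 take 2 → i++
[i=1,j=0] A[i]=5<=B[j]=6 take 5 → i++
[i=2,j=0] A[i]=6<=B[j]=6 take 6 → i++
[i=3,j=0] A[i]=9>B[j]=6 take 6 → j++
[i=3,j=1] A[i]=9<=B[j]=9 take 9 → i++
[i=4,j=1] A[i]=10>B[j]=9 take 9 → j++
[i=4,j=2] A[i]=10<=B[j]=22 take 10 → i++

i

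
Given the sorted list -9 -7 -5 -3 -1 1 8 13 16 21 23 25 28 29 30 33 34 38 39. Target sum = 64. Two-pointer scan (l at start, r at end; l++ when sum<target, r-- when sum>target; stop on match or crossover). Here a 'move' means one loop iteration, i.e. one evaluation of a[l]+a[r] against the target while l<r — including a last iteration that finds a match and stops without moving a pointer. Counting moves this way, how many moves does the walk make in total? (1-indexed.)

l=1 r=19: -9+39=30 <64, l++
l=2 r=19: -7+39=32 <64, l++
l=3 r=19: -5+39=34 <64, l++
l=4 r=19: -3+39=36 <64, l++
l=5 r=19: -1+39=38 <64, l++
l=6 r=19: 1+39=40 <64, l++
l=7 r=19: 8+39=47 <64, l++
l=8 r=19: 13+39=52 <64, l++
l=9 r=19: 16+39=55 <64, l++
l=10 r=19: 21+39=60 <64, l++
l=11 r=19: 23+39=62 <64, l++
l=12 r=19: 25+39=64, found

12 moves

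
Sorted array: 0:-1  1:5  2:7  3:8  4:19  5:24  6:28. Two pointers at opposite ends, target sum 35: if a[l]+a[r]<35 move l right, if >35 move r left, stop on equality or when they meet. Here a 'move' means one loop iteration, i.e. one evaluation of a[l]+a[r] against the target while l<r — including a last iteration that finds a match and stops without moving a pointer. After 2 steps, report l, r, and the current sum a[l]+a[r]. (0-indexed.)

[0,6] -1+28=27 <35 → l++
[1,6] 5+28=33 <35 → l++

l=2, r=6, sum=35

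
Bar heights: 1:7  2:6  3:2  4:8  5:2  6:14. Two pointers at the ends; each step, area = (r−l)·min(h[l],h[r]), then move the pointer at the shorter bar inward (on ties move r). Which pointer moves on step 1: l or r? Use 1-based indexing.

[1,6] min(7,14)*5=35 best=35 * → l++

l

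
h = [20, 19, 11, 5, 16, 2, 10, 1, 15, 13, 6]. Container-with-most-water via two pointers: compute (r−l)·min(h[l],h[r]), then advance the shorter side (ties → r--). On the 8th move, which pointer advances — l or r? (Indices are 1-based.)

r

[1,11] min(20,6)*10=60 best=60 * → r--
[1,10] min(20,13)*9=117 best=117 * → r--
[1,9] min(20,15)*8=120 best=120 * → r--
[1,8] min(20,1)*7=7 best=120 → r--
[1,7] min(20,10)*6=60 best=120 → r--
[1,6] min(20,2)*5=10 best=120 → r--
[1,5] min(20,16)*4=64 best=120 → r--
[1,4] min(20,5)*3=15 best=120 → r--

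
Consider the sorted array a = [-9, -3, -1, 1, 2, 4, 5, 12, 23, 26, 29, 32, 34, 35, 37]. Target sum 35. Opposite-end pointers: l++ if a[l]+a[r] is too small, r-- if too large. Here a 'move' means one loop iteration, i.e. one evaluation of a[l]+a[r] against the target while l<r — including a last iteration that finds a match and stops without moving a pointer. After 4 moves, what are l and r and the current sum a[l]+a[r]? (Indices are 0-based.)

[0,14] -9+37=28 <35 → l++
[1,14] -3+37=34 <35 → l++
[2,14] -1+37=36 >35 → r--
[2,13] -1+35=34 <35 → l++

l=3, r=13, sum=36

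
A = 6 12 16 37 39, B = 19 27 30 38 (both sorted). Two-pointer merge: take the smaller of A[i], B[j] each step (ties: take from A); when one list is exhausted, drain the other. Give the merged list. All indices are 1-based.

[6, 12, 16, 19, 27, 30, 37, 38, 39]

[i=1,j=1] A[i]=6<=B[j]=19 take 6 → i++
[i=2,j=1] A[i]=12<=B[j]=19 take 12 → i++
[i=3,j=1] A[i]=16<=B[j]=19 take 16 → i++
[i=4,j=1] A[i]=37>B[j]=19 take 19 → j++
[i=4,j=2] A[i]=37>B[j]=27 take 27 → j++
[i=4,j=3] A[i]=37>B[j]=30 take 30 → j++
[i=4,j=4] A[i]=37<=B[j]=38 take 37 → i++
[i=5,j=4] A[i]=39>B[j]=38 take 38 → j++
[i=5,j=5] B done, take A[i]=39 → i++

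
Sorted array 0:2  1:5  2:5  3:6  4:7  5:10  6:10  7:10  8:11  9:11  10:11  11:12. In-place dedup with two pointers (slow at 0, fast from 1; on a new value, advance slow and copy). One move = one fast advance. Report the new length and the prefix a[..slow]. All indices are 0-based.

slow=0 fast=1: a[fast]=5≠a[slow]=2 write a[1]=5, slow++,fast++
slow=1 fast=2: a[fast]=5=a[slow] dup, fast++
slow=1 fast=3: a[fast]=6≠a[slow]=5 write a[2]=6, slow++,fast++
slow=2 fast=4: a[fast]=7≠a[slow]=6 write a[3]=7, slow++,fast++
slow=3 fast=5: a[fast]=10≠a[slow]=7 write a[4]=10, slow++,fast++
slow=4 fast=6: a[fast]=10=a[slow] dup, fast++
slow=4 fast=7: a[fast]=10=a[slow] dup, fast++
slow=4 fast=8: a[fast]=11≠a[slow]=10 write a[5]=11, slow++,fast++
slow=5 fast=9: a[fast]=11=a[slow] dup, fast++
slow=5 fast=10: a[fast]=11=a[slow] dup, fast++
slow=5 fast=11: a[fast]=12≠a[slow]=11 write a[6]=12, slow++,fast++

length 7; prefix = [2, 5, 6, 7, 10, 11, 12]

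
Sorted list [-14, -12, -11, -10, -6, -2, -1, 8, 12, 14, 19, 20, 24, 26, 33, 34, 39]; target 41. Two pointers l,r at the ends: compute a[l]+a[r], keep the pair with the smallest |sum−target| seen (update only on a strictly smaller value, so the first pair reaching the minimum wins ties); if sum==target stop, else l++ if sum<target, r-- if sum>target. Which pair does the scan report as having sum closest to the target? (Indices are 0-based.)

pair (8, 33) with sum 41 (|Δ|=0)

l=0 r=16: -14+39=25 d=16 *, l++
l=1 r=16: -12+39=27 d=14 *, l++
l=2 r=16: -11+39=28 d=13 *, l++
l=3 r=16: -10+39=29 d=12 *, l++
l=4 r=16: -6+39=33 d=8 *, l++
l=5 r=16: -2+39=37 d=4 *, l++
l=6 r=16: -1+39=38 d=3 *, l++
l=7 r=16: 8+39=47 d=6, r--
l=7 r=15: 8+34=42 d=1 *, r--
l=7 r=14: 8+33=41 d=0 *, stop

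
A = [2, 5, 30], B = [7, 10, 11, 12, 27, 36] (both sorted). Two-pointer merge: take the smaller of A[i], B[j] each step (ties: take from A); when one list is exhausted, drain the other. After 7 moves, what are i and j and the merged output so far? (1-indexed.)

i=1 j=1: A[i]=2<=B[j]=7 take 2, i++
i=2 j=1: A[i]=5<=B[j]=7 take 5, i++
i=3 j=1: A[i]=30>B[j]=7 take 7, j++
i=3 j=2: A[i]=30>B[j]=10 take 10, j++
i=3 j=3: A[i]=30>B[j]=11 take 11, j++
i=3 j=4: A[i]=30>B[j]=12 take 12, j++
i=3 j=5: A[i]=30>B[j]=27 take 27, j++

i=3, j=6, merged so far=[2, 5, 7, 10, 11, 12, 27]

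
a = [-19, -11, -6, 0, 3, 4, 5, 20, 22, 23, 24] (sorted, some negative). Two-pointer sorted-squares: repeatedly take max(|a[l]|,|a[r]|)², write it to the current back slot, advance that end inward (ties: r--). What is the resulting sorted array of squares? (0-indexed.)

[0, 9, 16, 25, 36, 121, 361, 400, 484, 529, 576]

l=0 r=10: |-19|<=|24| out[10]=576, r--
l=0 r=9: |-19|<=|23| out[9]=529, r--
l=0 r=8: |-19|<=|22| out[8]=484, r--
l=0 r=7: |-19|<=|20| out[7]=400, r--
l=0 r=6: |-19|>|5| out[6]=361, l++
l=1 r=6: |-11|>|5| out[5]=121, l++
l=2 r=6: |-6|>|5| out[4]=36, l++
l=3 r=6: |0|<=|5| out[3]=25, r--
l=3 r=5: |0|<=|4| out[2]=16, r--
l=3 r=4: |0|<=|3| out[1]=9, r--
l=3 r=3: |0|<=|0| out[0]=0, r--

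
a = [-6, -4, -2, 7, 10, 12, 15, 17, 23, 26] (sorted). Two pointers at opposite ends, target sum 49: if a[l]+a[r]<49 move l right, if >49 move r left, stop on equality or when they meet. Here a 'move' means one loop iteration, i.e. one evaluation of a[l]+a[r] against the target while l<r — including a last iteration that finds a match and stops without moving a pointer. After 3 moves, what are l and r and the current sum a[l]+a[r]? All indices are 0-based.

l=0 r=9: -6+26=20 <49, l++
l=1 r=9: -4+26=22 <49, l++
l=2 r=9: -2+26=24 <49, l++

l=3, r=9, sum=33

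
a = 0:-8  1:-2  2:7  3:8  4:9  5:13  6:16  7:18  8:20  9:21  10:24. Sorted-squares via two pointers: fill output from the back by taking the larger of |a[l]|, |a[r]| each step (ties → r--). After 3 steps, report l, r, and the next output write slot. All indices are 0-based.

[0,10] |-8|<=|24| out[10]=576 → r--
[0,9] |-8|<=|21| out[9]=441 → r--
[0,8] |-8|<=|20| out[8]=400 → r--

l=0, r=7, next write slot=7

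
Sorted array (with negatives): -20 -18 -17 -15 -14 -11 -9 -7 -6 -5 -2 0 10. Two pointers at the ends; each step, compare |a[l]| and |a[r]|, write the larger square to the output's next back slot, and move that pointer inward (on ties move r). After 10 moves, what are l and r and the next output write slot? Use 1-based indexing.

l=10, r=12, next write slot=3

[1,13] |-20|>|10| out[13]=400 → l++
[2,13] |-18|>|10| out[12]=324 → l++
[3,13] |-17|>|10| out[11]=289 → l++
[4,13] |-15|>|10| out[10]=225 → l++
[5,13] |-14|>|10| out[9]=196 → l++
[6,13] |-11|>|10| out[8]=121 → l++
[7,13] |-9|<=|10| out[7]=100 → r--
[7,12] |-9|>|0| out[6]=81 → l++
[8,12] |-7|>|0| out[5]=49 → l++
[9,12] |-6|>|0| out[4]=36 → l++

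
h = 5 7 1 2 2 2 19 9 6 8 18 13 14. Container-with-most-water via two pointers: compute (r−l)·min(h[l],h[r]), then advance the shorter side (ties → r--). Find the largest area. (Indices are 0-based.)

max area = 84

l=0 r=12: min(5,14)*12=60 best=60 *, l++
l=1 r=12: min(7,14)*11=77 best=77 *, l++
l=2 r=12: min(1,14)*10=10 best=77, l++
l=3 r=12: min(2,14)*9=18 best=77, l++
l=4 r=12: min(2,14)*8=16 best=77, l++
l=5 r=12: min(2,14)*7=14 best=77, l++
l=6 r=12: min(19,14)*6=84 best=84 *, r--
l=6 r=11: min(19,13)*5=65 best=84, r--
l=6 r=10: min(19,18)*4=72 best=84, r--
l=6 r=9: min(19,8)*3=24 best=84, r--
l=6 r=8: min(19,6)*2=12 best=84, r--
l=6 r=7: min(19,9)*1=9 best=84, r--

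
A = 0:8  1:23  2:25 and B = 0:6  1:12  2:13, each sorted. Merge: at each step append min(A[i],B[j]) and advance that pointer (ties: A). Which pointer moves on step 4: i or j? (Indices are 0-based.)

[i=0,j=0] A[i]=8>B[j]=6 take 6 → j++
[i=0,j=1] A[i]=8<=B[j]=12 take 8 → i++
[i=1,j=1] A[i]=23>B[j]=12 take 12 → j++
[i=1,j=2] A[i]=23>B[j]=13 take 13 → j++

j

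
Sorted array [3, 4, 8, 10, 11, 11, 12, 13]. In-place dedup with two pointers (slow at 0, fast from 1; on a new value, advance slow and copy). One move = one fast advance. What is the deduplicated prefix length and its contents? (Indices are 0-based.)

length 7; prefix = [3, 4, 8, 10, 11, 12, 13]

slow=0 fast=1: a[fast]=4≠a[slow]=3 write a[1]=4, slow++,fast++
slow=1 fast=2: a[fast]=8≠a[slow]=4 write a[2]=8, slow++,fast++
slow=2 fast=3: a[fast]=10≠a[slow]=8 write a[3]=10, slow++,fast++
slow=3 fast=4: a[fast]=11≠a[slow]=10 write a[4]=11, slow++,fast++
slow=4 fast=5: a[fast]=11=a[slow] dup, fast++
slow=4 fast=6: a[fast]=12≠a[slow]=11 write a[5]=12, slow++,fast++
slow=5 fast=7: a[fast]=13≠a[slow]=12 write a[6]=13, slow++,fast++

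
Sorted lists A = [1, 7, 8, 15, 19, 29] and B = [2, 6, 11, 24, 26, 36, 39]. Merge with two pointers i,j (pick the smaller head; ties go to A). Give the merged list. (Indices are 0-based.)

[i=0,j=0] A[i]=1<=B[j]=2 take 1 → i++
[i=1,j=0] A[i]=7>B[j]=2 take 2 → j++
[i=1,j=1] A[i]=7>B[j]=6 take 6 → j++
[i=1,j=2] A[i]=7<=B[j]=11 take 7 → i++
[i=2,j=2] A[i]=8<=B[j]=11 take 8 → i++
[i=3,j=2] A[i]=15>B[j]=11 take 11 → j++
[i=3,j=3] A[i]=15<=B[j]=24 take 15 → i++
[i=4,j=3] A[i]=19<=B[j]=24 take 19 → i++
[i=5,j=3] A[i]=29>B[j]=24 take 24 → j++
[i=5,j=4] A[i]=29>B[j]=26 take 26 → j++
[i=5,j=5] A[i]=29<=B[j]=36 take 29 → i++
[i=6,j=5] A done, take B[j]=36 → j++
[i=6,j=6] A done, take B[j]=39 → j++

[1, 2, 6, 7, 8, 11, 15, 19, 24, 26, 29, 36, 39]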